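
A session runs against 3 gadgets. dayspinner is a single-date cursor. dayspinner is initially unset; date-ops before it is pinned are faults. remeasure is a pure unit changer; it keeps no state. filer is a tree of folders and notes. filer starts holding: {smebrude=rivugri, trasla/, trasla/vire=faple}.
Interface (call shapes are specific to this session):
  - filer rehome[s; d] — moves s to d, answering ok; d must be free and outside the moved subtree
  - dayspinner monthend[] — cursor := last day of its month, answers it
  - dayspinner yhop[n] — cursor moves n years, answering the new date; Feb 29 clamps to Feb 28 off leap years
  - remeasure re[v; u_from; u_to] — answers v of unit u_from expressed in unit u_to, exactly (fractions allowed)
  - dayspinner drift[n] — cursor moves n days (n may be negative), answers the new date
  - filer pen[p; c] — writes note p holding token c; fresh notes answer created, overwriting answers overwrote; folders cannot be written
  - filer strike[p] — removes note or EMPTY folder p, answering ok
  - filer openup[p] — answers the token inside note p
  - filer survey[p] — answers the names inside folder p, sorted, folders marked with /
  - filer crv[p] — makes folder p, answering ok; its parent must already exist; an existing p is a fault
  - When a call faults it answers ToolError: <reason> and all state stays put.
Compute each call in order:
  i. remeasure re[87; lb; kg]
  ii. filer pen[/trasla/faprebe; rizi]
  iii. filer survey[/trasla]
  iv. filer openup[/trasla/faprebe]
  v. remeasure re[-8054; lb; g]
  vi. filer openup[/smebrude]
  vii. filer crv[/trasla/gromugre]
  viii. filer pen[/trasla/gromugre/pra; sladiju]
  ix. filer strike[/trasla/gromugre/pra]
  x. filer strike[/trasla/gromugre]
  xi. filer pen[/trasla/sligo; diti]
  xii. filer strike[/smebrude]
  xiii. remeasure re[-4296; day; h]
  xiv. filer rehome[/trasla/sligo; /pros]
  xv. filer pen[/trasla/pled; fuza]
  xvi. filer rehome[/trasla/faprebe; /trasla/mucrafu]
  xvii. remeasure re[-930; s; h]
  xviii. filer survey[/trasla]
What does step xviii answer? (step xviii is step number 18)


Answer: [mucrafu, pled, vire]

Derivation:
;; 1. remeasure re(v='87', u_from='lb', u_to='kg') ~> 3946253619/100000000
;; 2. filer pen(p='/trasla/faprebe', c='rizi') ~> created
;; 3. filer survey(p='/trasla') ~> [faprebe, vire]
;; 4. filer openup(p='/trasla/faprebe') ~> rizi
;; 5. remeasure re(v='-8054', u_from='lb', u_to='g') ~> -182661647399/50000
;; 6. filer openup(p='/smebrude') ~> rivugri
;; 7. filer crv(p='/trasla/gromugre') ~> ok
;; 8. filer pen(p='/trasla/gromugre/pra', c='sladiju') ~> created
;; 9. filer strike(p='/trasla/gromugre/pra') ~> ok
;; 10. filer strike(p='/trasla/gromugre') ~> ok
;; 11. filer pen(p='/trasla/sligo', c='diti') ~> created
;; 12. filer strike(p='/smebrude') ~> ok
;; 13. remeasure re(v='-4296', u_from='day', u_to='h') ~> -103104
;; 14. filer rehome(s='/trasla/sligo', d='/pros') ~> ok
;; 15. filer pen(p='/trasla/pled', c='fuza') ~> created
;; 16. filer rehome(s='/trasla/faprebe', d='/trasla/mucrafu') ~> ok
;; 17. remeasure re(v='-930', u_from='s', u_to='h') ~> -31/120
;; 18. filer survey(p='/trasla') ~> [mucrafu, pled, vire]


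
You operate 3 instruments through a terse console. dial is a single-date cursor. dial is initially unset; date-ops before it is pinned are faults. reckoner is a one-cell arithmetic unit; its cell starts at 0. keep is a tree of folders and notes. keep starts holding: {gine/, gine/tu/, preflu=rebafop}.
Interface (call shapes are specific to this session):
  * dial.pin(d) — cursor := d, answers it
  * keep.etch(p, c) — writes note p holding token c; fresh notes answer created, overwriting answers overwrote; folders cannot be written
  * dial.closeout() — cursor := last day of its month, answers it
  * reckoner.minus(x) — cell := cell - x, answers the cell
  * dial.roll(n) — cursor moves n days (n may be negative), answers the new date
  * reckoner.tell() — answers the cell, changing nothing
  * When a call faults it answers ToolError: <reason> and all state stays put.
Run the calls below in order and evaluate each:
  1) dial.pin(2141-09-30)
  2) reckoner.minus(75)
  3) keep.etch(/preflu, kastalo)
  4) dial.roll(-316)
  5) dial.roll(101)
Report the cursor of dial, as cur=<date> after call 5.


Answer: cur=2141-02-27

Derivation:
-- pin(d=2141-09-30) : 2141-09-30
-- minus(x=75) : -75
-- etch(p=/preflu, c=kastalo) : overwrote
-- roll(n=-316) : 2140-11-18
-- roll(n=101) : 2141-02-27


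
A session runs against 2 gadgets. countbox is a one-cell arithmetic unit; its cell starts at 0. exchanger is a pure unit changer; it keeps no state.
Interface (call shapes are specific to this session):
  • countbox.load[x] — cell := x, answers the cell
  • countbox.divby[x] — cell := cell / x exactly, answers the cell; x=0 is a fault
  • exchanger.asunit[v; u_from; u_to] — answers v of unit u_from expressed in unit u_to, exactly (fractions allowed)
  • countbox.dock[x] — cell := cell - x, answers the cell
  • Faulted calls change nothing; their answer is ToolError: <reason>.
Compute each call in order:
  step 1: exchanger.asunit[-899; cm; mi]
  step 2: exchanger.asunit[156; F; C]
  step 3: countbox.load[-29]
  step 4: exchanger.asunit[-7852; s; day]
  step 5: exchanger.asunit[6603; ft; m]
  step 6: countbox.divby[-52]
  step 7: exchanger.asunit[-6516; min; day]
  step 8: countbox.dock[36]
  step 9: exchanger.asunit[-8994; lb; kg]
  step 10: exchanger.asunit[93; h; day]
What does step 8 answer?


Answer: -1843/52

Derivation:
CALL asunit[v: -899; u_from: cm; u_to: mi]
RET  -4495/804672
CALL asunit[v: 156; u_from: F; u_to: C]
RET  620/9
CALL load[x: -29]
RET  -29
CALL asunit[v: -7852; u_from: s; u_to: day]
RET  -1963/21600
CALL asunit[v: 6603; u_from: ft; u_to: m]
RET  2515743/1250
CALL divby[x: -52]
RET  29/52
CALL asunit[v: -6516; u_from: min; u_to: day]
RET  -181/40
CALL dock[x: 36]
RET  -1843/52
CALL asunit[v: -8994; u_from: lb; u_to: kg]
RET  -203980488789/50000000
CALL asunit[v: 93; u_from: h; u_to: day]
RET  31/8


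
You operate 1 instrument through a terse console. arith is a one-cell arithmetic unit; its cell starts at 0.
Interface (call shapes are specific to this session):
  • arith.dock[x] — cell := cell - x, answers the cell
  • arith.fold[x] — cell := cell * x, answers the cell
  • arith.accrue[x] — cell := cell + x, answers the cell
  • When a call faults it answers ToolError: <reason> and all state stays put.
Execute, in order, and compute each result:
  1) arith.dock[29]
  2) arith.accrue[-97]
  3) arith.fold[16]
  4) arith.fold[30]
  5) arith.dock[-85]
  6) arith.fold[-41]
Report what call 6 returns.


Answer: 2476195

Derivation:
[in] dock x=29
  -29
[in] accrue x=-97
  -126
[in] fold x=16
  -2016
[in] fold x=30
  -60480
[in] dock x=-85
  -60395
[in] fold x=-41
  2476195


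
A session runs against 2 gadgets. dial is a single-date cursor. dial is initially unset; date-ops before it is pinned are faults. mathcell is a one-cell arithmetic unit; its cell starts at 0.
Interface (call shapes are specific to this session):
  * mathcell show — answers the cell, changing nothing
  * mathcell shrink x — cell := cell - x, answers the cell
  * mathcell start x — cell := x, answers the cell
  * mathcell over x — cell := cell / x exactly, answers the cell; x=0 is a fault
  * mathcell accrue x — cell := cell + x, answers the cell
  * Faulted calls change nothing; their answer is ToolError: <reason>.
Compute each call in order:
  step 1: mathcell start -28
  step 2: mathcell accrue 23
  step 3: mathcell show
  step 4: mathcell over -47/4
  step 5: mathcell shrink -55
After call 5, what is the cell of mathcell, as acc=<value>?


Answer: acc=2605/47

Derivation:
> mathcell start x→-28
:: -28
> mathcell accrue x→23
:: -5
> mathcell show
:: -5
> mathcell over x→-47/4
:: 20/47
> mathcell shrink x→-55
:: 2605/47


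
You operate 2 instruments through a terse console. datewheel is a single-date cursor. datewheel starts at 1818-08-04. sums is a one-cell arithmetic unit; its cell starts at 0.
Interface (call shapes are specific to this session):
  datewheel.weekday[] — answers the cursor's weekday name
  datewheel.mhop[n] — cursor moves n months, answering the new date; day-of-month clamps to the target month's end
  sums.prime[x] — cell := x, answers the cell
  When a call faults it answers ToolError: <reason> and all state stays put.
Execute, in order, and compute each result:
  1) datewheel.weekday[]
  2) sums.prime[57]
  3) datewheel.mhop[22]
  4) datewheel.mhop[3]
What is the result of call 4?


Next I call weekday: Tuesday.
I invoke prime with 57: 57.
I call mhop with 22: 1820-06-04.
I call mhop with 3, giving 1820-09-04.

Answer: 1820-09-04


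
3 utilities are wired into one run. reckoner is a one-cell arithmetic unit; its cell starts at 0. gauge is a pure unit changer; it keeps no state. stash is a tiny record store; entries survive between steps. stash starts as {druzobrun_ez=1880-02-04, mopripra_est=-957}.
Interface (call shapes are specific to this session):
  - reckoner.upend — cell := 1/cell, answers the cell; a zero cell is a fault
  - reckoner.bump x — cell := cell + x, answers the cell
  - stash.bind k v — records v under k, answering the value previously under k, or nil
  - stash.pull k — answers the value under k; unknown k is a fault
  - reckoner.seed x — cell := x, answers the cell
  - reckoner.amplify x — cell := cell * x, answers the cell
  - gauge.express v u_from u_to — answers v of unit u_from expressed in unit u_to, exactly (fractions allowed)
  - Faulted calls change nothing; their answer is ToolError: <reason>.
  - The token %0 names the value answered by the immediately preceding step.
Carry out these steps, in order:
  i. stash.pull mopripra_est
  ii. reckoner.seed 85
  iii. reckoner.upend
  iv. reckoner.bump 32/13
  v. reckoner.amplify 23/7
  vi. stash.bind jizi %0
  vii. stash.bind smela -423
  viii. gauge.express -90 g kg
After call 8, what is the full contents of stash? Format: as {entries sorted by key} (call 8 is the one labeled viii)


Answer: {druzobrun_ez=1880-02-04, jizi=62859/7735, mopripra_est=-957, smela=-423}

Derivation:
I use stash.pull with k: mopripra_est, — result: -957.
I run reckoner.seed with x: 85, — result: 85.
I use reckoner.upend, yielding 1/85.
Now I run reckoner.bump with x: 32/13, giving 2733/1105.
Now I run reckoner.amplify with x: 23/7, and observe 62859/7735.
Calling stash.bind with k: jizi, v: %0, which returns nil.
Calling stash.bind with k: smela, v: -423, which returns nil.
I run gauge.express with v: -90, u_from: g, u_to: kg, → -9/100.


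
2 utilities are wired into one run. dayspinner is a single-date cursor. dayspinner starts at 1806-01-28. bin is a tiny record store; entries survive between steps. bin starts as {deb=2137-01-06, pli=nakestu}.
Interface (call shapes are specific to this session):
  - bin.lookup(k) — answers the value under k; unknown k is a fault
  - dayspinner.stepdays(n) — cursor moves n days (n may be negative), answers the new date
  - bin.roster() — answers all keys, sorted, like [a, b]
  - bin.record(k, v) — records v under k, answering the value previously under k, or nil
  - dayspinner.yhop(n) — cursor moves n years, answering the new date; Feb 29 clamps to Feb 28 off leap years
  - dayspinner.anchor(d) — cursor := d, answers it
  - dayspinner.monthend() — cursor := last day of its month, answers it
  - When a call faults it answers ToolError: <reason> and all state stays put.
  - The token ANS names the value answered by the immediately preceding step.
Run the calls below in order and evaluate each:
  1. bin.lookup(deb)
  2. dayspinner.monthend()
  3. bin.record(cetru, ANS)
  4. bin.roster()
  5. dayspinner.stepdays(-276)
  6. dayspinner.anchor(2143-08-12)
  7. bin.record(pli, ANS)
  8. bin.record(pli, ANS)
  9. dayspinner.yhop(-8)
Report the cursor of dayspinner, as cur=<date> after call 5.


Answer: cur=1805-04-30

Derivation:
! bin.lookup(k→deb) => 2137-01-06
! dayspinner.monthend() => 1806-01-31
! bin.record(k→cetru, v→ANS) => nil
! bin.roster() => [cetru, deb, pli]
! dayspinner.stepdays(n→-276) => 1805-04-30
! dayspinner.anchor(d→2143-08-12) => 2143-08-12
! bin.record(k→pli, v→ANS) => nakestu
! bin.record(k→pli, v→ANS) => 2143-08-12
! dayspinner.yhop(n→-8) => 2135-08-12


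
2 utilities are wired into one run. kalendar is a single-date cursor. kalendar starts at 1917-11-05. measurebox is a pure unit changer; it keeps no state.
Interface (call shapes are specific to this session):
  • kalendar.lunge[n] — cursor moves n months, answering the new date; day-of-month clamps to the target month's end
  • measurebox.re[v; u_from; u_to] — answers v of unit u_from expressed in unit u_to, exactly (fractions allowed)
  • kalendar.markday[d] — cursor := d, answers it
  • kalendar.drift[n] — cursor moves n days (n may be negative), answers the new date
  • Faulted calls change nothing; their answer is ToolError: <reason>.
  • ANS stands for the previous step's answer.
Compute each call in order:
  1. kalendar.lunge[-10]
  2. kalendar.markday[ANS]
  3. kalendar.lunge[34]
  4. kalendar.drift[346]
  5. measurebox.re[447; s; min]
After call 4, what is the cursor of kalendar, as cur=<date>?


Answer: cur=1920-10-16

Derivation:
% lunge(n→-10) == 1917-01-05
% markday(d→ANS) == 1917-01-05
% lunge(n→34) == 1919-11-05
% drift(n→346) == 1920-10-16
% re(v→447, u_from→s, u_to→min) == 149/20


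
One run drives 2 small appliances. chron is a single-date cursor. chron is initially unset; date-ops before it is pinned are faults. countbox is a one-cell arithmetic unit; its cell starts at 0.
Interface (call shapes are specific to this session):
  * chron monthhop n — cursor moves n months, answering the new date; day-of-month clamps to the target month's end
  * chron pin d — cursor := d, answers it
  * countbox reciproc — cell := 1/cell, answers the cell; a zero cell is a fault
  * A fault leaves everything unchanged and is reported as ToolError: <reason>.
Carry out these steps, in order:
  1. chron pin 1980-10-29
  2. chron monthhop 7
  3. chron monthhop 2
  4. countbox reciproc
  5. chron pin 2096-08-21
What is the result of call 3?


~$ chron pin d: 1980-10-29
:: 1980-10-29
~$ chron monthhop n: 7
:: 1981-05-29
~$ chron monthhop n: 2
:: 1981-07-29
~$ countbox reciproc
:: ToolError: reciprocal of zero
~$ chron pin d: 2096-08-21
:: 2096-08-21

Answer: 1981-07-29


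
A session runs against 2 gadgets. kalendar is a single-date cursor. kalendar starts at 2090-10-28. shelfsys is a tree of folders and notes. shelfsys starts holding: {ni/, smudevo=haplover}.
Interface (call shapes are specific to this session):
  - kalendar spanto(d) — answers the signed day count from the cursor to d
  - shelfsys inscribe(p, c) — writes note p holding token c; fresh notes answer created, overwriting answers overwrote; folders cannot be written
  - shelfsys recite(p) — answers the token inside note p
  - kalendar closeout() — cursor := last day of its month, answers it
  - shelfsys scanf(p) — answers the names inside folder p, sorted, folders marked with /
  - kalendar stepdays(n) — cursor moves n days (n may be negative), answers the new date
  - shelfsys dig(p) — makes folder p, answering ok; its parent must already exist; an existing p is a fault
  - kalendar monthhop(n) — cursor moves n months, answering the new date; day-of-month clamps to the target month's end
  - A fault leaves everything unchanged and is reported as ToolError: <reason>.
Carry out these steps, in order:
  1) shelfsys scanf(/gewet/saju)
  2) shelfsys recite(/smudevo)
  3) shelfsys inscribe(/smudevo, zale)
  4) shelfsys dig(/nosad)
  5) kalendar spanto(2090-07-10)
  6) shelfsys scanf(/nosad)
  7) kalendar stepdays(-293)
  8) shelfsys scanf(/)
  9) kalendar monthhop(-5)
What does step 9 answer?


Answer: 2089-08-08

Derivation:
% shelfsys scanf(p='/gewet/saju') => ToolError: not found
% shelfsys recite(p='/smudevo') => haplover
% shelfsys inscribe(p='/smudevo', c='zale') => overwrote
% shelfsys dig(p='/nosad') => ok
% kalendar spanto(d='2090-07-10') => -110
% shelfsys scanf(p='/nosad') => []
% kalendar stepdays(n='-293') => 2090-01-08
% shelfsys scanf(p='/') => [ni/, nosad/, smudevo]
% kalendar monthhop(n='-5') => 2089-08-08


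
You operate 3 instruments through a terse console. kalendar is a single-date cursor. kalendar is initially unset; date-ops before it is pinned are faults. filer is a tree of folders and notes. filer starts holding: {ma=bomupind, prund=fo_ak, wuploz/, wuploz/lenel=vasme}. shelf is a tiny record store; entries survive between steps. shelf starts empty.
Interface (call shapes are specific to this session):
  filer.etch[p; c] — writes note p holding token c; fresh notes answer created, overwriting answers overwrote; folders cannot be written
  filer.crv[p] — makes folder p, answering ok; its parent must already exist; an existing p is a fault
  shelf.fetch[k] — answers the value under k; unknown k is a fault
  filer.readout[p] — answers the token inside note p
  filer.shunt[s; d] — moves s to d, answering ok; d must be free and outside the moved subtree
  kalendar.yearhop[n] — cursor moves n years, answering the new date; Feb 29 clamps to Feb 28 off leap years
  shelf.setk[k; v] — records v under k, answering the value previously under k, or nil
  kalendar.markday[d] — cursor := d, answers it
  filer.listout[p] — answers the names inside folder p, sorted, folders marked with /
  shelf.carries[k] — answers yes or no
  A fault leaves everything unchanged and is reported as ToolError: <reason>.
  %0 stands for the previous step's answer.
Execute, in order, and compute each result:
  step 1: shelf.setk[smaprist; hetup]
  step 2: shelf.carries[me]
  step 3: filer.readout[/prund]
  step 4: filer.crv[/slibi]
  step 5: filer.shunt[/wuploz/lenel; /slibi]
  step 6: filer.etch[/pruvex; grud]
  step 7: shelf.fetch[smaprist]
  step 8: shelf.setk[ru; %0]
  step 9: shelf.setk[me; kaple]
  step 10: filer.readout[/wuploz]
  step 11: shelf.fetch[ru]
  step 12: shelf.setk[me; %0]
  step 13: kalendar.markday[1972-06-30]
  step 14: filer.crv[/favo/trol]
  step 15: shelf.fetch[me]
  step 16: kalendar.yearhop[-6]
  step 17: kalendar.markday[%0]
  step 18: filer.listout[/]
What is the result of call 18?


[in] shelf.setk k='smaprist' v='hetup'
  nil
[in] shelf.carries k='me'
  no
[in] filer.readout p='/prund'
  fo_ak
[in] filer.crv p='/slibi'
  ok
[in] filer.shunt s='/wuploz/lenel' d='/slibi'
  ToolError: exists
[in] filer.etch p='/pruvex' c='grud'
  created
[in] shelf.fetch k='smaprist'
  hetup
[in] shelf.setk k='ru' v='%0'
  nil
[in] shelf.setk k='me' v='kaple'
  nil
[in] filer.readout p='/wuploz'
  ToolError: is a directory
[in] shelf.fetch k='ru'
  hetup
[in] shelf.setk k='me' v='%0'
  kaple
[in] kalendar.markday d='1972-06-30'
  1972-06-30
[in] filer.crv p='/favo/trol'
  ToolError: no parent
[in] shelf.fetch k='me'
  hetup
[in] kalendar.yearhop n='-6'
  1966-06-30
[in] kalendar.markday d='%0'
  1966-06-30
[in] filer.listout p='/'
  [ma, prund, pruvex, slibi/, wuploz/]

Answer: [ma, prund, pruvex, slibi/, wuploz/]


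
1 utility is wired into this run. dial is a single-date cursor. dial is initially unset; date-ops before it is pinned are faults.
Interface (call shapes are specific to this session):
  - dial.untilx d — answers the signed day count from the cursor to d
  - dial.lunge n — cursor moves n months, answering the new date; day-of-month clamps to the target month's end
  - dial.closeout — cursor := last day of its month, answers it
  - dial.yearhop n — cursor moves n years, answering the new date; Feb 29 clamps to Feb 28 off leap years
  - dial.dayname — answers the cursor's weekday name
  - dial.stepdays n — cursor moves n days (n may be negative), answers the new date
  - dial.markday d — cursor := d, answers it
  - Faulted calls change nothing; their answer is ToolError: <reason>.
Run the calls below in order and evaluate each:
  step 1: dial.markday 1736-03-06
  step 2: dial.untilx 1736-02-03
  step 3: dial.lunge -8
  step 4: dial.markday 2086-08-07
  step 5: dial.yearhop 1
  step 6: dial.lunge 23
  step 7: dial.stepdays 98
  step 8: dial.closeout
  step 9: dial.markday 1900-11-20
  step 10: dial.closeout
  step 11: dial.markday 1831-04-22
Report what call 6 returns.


Calling dial.markday with d=1736-03-06, and get 1736-03-06.
I try dial.untilx with d=1736-02-03, → -32.
I invoke dial.lunge with n=-8, and see 1735-07-06.
I call dial.markday with d=2086-08-07: 2086-08-07.
I invoke dial.yearhop with n=1: 2087-08-07.
Calling dial.lunge with n=23, and see 2089-07-07.
I use dial.stepdays with n=98, and see 2089-10-13.
Now I run dial.closeout, which returns 2089-10-31.
I try dial.markday with d=1900-11-20, and get 1900-11-20.
Invoking dial.closeout, giving 1900-11-30.
I invoke dial.markday with d=1831-04-22, which returns 1831-04-22.

Answer: 2089-07-07


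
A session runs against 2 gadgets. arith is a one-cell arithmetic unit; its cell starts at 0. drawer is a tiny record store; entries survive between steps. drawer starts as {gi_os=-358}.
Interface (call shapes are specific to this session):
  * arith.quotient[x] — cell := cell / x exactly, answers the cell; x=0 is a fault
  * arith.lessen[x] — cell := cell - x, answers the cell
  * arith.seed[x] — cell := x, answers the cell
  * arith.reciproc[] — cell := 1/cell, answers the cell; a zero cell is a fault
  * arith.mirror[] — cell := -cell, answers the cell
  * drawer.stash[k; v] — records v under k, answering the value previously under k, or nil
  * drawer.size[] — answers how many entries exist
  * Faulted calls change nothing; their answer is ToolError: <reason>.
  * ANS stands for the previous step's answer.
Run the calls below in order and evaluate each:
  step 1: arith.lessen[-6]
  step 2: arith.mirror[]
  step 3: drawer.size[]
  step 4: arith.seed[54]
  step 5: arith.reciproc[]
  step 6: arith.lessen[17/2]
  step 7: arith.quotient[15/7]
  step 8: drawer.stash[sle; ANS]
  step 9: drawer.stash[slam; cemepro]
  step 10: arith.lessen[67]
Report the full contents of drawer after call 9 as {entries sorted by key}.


Answer: {gi_os=-358, slam=cemepro, sle=-1603/405}

Derivation:
>> arith.lessen(x→-6)
<< 6
>> arith.mirror()
<< -6
>> drawer.size()
<< 1
>> arith.seed(x→54)
<< 54
>> arith.reciproc()
<< 1/54
>> arith.lessen(x→17/2)
<< -229/27
>> arith.quotient(x→15/7)
<< -1603/405
>> drawer.stash(k→sle, v→ANS)
<< nil
>> drawer.stash(k→slam, v→cemepro)
<< nil
>> arith.lessen(x→67)
<< -28738/405


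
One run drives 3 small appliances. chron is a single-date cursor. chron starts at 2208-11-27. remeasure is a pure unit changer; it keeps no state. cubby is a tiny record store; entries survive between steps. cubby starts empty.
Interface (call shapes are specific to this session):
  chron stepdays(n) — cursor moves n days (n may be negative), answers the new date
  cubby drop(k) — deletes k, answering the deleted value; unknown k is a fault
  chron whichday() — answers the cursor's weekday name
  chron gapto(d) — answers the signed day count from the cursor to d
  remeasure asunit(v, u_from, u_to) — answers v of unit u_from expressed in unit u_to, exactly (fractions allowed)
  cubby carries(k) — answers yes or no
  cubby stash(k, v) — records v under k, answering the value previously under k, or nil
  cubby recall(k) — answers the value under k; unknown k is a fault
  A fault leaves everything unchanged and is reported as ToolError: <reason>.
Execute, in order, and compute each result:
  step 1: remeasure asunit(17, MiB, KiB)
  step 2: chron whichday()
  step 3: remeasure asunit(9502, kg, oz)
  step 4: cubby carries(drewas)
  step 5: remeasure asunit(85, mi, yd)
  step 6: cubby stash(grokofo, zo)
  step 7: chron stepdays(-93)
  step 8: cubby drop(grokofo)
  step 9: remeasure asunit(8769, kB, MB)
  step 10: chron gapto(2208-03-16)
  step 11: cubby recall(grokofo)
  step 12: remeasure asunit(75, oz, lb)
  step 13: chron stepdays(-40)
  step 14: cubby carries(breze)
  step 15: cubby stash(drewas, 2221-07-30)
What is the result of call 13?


% remeasure asunit v→17 u_from→MiB u_to→KiB
  17408
% chron whichday
  Sunday
% remeasure asunit v→9502 u_from→kg u_to→oz
  15203200000000/45359237
% cubby carries k→drewas
  no
% remeasure asunit v→85 u_from→mi u_to→yd
  149600
% cubby stash k→grokofo v→zo
  nil
% chron stepdays n→-93
  2208-08-26
% cubby drop k→grokofo
  zo
% remeasure asunit v→8769 u_from→kB u_to→MB
  8769/1000
% chron gapto d→2208-03-16
  -163
% cubby recall k→grokofo
  ToolError: no such key grokofo
% remeasure asunit v→75 u_from→oz u_to→lb
  75/16
% chron stepdays n→-40
  2208-07-17
% cubby carries k→breze
  no
% cubby stash k→drewas v→2221-07-30
  nil

Answer: 2208-07-17


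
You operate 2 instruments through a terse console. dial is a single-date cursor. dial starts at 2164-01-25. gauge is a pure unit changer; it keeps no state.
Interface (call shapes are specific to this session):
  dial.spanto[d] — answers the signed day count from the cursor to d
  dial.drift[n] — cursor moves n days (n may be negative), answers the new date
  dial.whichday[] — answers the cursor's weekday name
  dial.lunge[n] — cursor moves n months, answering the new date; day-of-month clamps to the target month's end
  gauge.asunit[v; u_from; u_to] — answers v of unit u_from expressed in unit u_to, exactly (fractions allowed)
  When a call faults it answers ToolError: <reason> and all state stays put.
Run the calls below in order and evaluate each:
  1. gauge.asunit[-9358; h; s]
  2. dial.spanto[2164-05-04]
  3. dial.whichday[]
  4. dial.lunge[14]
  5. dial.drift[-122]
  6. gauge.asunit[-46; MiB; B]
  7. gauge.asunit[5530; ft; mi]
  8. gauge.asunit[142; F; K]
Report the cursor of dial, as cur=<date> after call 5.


I use gauge.asunit(-9358, h, s), and observe -33688800.
I run dial.spanto(2164-05-04), and get 100.
Then dial.whichday(), and get Wednesday.
Using dial.lunge(14): 2165-03-25.
Next I call dial.drift(-122), and get 2164-11-23.
Then gauge.asunit(-46, MiB, B), which returns -48234496.
I invoke gauge.asunit(5530, ft, mi), → 553/528.
I use gauge.asunit(142, F, K), and observe 60167/180.

Answer: cur=2164-11-23


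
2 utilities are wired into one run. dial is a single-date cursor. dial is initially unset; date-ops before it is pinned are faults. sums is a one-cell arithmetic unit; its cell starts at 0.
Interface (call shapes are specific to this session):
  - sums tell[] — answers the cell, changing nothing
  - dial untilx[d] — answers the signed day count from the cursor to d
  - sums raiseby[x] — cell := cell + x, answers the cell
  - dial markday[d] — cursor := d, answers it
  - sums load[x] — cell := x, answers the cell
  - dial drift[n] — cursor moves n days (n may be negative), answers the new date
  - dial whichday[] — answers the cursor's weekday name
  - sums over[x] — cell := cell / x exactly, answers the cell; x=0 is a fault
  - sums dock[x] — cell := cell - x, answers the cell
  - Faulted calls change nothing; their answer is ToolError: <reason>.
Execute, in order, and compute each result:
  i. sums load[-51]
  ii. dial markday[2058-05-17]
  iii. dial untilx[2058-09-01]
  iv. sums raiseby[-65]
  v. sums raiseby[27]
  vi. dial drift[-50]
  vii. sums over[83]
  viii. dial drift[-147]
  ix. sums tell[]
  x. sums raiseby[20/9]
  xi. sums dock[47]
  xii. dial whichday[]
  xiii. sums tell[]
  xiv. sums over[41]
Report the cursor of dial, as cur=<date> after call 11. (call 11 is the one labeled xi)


% sums load(x=-51) == -51
% dial markday(d=2058-05-17) == 2058-05-17
% dial untilx(d=2058-09-01) == 107
% sums raiseby(x=-65) == -116
% sums raiseby(x=27) == -89
% dial drift(n=-50) == 2058-03-28
% sums over(x=83) == -89/83
% dial drift(n=-147) == 2057-11-01
% sums tell() == -89/83
% sums raiseby(x=20/9) == 859/747
% sums dock(x=47) == -34250/747
% dial whichday() == Thursday
% sums tell() == -34250/747
% sums over(x=41) == -34250/30627

Answer: cur=2057-11-01


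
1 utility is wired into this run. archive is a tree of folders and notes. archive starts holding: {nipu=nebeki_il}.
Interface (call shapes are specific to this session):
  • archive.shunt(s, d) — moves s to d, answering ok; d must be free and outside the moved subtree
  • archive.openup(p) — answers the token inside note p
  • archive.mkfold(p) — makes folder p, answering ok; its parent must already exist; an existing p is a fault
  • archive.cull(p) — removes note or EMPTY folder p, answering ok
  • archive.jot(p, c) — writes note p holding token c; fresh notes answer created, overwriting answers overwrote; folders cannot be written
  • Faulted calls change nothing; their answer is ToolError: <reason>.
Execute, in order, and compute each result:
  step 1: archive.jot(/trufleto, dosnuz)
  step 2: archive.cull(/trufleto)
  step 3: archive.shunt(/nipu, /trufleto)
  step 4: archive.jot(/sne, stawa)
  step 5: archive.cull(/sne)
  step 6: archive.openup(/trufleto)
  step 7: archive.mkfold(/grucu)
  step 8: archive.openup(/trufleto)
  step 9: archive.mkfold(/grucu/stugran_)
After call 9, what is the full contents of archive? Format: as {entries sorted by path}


Answer: {grucu/, grucu/stugran_/, trufleto=nebeki_il}

Derivation:
>>> archive.jot p=/trufleto c=dosnuz
  created
>>> archive.cull p=/trufleto
  ok
>>> archive.shunt s=/nipu d=/trufleto
  ok
>>> archive.jot p=/sne c=stawa
  created
>>> archive.cull p=/sne
  ok
>>> archive.openup p=/trufleto
  nebeki_il
>>> archive.mkfold p=/grucu
  ok
>>> archive.openup p=/trufleto
  nebeki_il
>>> archive.mkfold p=/grucu/stugran_
  ok


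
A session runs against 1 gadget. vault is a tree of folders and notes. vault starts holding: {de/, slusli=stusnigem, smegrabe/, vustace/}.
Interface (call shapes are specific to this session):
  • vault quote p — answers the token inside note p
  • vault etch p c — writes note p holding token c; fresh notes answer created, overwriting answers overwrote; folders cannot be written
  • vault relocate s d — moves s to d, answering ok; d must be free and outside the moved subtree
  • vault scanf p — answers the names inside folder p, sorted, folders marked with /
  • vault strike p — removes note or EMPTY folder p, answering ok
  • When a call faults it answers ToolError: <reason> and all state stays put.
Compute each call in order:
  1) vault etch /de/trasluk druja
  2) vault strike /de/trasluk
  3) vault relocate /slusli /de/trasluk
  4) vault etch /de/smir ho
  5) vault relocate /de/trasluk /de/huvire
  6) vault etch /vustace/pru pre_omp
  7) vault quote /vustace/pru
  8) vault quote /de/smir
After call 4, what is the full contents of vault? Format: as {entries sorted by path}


Then vault etch passing /de/trasluk, druja, and see created.
Invoking vault strike passing /de/trasluk, and observe ok.
Next I call vault relocate passing /slusli, /de/trasluk: ok.
Now I run vault etch passing /de/smir, ho, yielding created.
Next I call vault relocate passing /de/trasluk, /de/huvire, and get ok.
Next I call vault etch passing /vustace/pru, pre_omp, → created.
I try vault quote passing /vustace/pru, which returns pre_omp.
I call vault quote passing /de/smir, and observe ho.

Answer: {de/, de/smir=ho, de/trasluk=stusnigem, smegrabe/, vustace/}


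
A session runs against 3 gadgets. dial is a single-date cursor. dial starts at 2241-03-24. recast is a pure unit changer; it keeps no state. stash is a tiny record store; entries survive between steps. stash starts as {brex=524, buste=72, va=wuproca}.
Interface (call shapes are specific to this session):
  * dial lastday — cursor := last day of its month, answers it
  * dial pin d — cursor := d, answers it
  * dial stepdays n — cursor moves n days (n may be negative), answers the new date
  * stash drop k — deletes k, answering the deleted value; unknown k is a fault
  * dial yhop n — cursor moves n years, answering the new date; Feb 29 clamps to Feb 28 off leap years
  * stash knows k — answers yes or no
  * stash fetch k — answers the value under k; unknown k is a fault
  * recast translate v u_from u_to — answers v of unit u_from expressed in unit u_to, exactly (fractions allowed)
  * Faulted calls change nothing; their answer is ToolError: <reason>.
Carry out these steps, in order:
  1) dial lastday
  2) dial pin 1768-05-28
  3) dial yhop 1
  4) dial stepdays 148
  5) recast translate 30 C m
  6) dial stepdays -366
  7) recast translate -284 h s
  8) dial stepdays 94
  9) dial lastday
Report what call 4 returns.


Answer: 1769-10-23

Derivation:
> dial lastday
  2241-03-31
> dial pin d=1768-05-28
  1768-05-28
> dial yhop n=1
  1769-05-28
> dial stepdays n=148
  1769-10-23
> recast translate v=30 u_from=C u_to=m
  ToolError: incompatible units
> dial stepdays n=-366
  1768-10-22
> recast translate v=-284 u_from=h u_to=s
  -1022400
> dial stepdays n=94
  1769-01-24
> dial lastday
  1769-01-31


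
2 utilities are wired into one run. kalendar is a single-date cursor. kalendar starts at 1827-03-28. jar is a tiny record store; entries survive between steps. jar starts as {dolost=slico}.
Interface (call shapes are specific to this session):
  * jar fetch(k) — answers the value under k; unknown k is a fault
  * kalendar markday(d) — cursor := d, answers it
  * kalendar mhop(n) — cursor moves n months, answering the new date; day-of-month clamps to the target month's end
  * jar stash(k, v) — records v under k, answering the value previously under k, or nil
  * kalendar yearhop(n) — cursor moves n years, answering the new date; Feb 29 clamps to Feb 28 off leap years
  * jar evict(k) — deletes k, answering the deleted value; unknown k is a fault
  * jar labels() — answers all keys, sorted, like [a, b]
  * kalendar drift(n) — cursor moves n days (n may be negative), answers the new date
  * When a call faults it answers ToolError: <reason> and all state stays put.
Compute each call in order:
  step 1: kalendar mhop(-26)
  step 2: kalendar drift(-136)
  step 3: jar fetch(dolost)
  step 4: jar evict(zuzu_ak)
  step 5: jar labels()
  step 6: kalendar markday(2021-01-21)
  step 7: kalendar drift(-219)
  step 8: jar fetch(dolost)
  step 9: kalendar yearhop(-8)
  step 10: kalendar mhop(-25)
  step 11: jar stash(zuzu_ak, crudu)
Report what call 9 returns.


Answer: 2012-06-16

Derivation:
I use kalendar mhop using n='-26', — result: 1825-01-28.
I invoke kalendar drift using n='-136', — result: 1824-09-14.
Now I run jar fetch using k='dolost', yielding slico.
I use jar evict using k='zuzu_ak', — result: ToolError: no such key zuzu_ak.
Then jar labels, → [dolost].
Invoking kalendar markday using d='2021-01-21', which returns 2021-01-21.
I use kalendar drift using n='-219', which returns 2020-06-16.
I run jar fetch using k='dolost': slico.
Next I call kalendar yearhop using n='-8', and observe 2012-06-16.
I run kalendar mhop using n='-25': 2010-05-16.
I call jar stash using k='zuzu_ak', v='crudu': nil.


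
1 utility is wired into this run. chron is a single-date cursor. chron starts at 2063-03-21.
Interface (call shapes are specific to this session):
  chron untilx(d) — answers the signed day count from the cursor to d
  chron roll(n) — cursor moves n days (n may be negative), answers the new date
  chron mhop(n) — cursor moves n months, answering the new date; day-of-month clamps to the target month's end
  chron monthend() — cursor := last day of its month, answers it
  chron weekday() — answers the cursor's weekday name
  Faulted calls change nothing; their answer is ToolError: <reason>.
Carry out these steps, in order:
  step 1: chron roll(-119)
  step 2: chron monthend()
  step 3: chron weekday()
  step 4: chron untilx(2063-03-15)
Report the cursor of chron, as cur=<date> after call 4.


Answer: cur=2062-11-30

Derivation:
-- chron roll(n→-119) : 2062-11-22
-- chron monthend() : 2062-11-30
-- chron weekday() : Thursday
-- chron untilx(d→2063-03-15) : 105


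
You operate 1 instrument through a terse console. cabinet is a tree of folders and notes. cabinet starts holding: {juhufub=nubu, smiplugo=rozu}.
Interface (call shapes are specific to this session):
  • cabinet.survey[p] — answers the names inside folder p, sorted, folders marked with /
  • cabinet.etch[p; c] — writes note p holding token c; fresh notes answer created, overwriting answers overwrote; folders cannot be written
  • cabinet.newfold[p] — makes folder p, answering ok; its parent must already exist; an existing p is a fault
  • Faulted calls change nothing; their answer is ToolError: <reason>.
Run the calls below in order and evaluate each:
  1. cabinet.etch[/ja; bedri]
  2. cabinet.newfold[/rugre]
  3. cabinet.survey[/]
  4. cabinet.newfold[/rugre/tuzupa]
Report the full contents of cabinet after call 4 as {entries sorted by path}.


Answer: {ja=bedri, juhufub=nubu, rugre/, rugre/tuzupa/, smiplugo=rozu}

Derivation:
==> etch(p→/ja, c→bedri)
<== created
==> newfold(p→/rugre)
<== ok
==> survey(p→/)
<== [ja, juhufub, rugre/, smiplugo]
==> newfold(p→/rugre/tuzupa)
<== ok


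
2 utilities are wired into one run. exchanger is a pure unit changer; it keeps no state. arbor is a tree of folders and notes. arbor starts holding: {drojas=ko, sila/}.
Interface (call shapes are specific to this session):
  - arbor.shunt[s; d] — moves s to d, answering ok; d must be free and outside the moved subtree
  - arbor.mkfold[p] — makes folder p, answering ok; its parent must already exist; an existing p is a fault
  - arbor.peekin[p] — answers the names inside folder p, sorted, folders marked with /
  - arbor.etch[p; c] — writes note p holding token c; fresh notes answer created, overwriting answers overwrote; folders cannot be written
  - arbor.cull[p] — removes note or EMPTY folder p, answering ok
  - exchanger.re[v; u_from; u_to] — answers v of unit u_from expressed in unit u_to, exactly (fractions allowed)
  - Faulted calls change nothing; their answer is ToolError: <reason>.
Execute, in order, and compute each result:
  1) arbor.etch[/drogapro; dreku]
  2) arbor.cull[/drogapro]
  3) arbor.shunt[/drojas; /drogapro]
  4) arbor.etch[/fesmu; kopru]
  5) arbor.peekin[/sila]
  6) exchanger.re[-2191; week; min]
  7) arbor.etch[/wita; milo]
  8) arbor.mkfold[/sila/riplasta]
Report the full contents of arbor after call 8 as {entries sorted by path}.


Answer: {drogapro=ko, fesmu=kopru, sila/, sila/riplasta/, wita=milo}

Derivation:
==> arbor.etch(p: /drogapro, c: dreku)
<== created
==> arbor.cull(p: /drogapro)
<== ok
==> arbor.shunt(s: /drojas, d: /drogapro)
<== ok
==> arbor.etch(p: /fesmu, c: kopru)
<== created
==> arbor.peekin(p: /sila)
<== []
==> exchanger.re(v: -2191, u_from: week, u_to: min)
<== -22085280
==> arbor.etch(p: /wita, c: milo)
<== created
==> arbor.mkfold(p: /sila/riplasta)
<== ok


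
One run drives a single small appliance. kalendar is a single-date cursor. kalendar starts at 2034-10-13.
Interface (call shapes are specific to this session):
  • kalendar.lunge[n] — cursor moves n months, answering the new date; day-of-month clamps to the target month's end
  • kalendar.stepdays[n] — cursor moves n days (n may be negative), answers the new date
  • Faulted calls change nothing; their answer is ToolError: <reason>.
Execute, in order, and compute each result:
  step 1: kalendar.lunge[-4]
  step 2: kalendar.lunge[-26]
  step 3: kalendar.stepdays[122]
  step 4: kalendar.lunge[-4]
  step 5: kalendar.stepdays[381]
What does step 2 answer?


·→ kalendar.lunge(n='-4')
·← 2034-06-13
·→ kalendar.lunge(n='-26')
·← 2032-04-13
·→ kalendar.stepdays(n='122')
·← 2032-08-13
·→ kalendar.lunge(n='-4')
·← 2032-04-13
·→ kalendar.stepdays(n='381')
·← 2033-04-29

Answer: 2032-04-13


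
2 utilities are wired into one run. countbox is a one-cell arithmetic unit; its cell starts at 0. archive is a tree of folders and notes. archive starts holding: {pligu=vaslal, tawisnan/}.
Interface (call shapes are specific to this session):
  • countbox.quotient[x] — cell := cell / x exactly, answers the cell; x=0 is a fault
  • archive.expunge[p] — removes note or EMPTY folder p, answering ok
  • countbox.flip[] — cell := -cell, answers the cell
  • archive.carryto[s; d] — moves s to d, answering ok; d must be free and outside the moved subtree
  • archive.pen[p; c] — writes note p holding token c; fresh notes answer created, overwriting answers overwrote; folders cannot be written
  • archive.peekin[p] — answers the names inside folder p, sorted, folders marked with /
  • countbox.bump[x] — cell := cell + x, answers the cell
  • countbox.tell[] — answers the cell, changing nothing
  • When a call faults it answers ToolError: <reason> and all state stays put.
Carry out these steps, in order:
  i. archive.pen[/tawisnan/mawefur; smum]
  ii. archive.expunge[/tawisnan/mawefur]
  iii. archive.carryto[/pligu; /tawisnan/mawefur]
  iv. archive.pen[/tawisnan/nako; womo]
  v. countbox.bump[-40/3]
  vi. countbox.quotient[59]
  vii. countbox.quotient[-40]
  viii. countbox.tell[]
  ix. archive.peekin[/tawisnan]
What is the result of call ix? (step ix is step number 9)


% archive.pen p: /tawisnan/mawefur c: smum
= created
% archive.expunge p: /tawisnan/mawefur
= ok
% archive.carryto s: /pligu d: /tawisnan/mawefur
= ok
% archive.pen p: /tawisnan/nako c: womo
= created
% countbox.bump x: -40/3
= -40/3
% countbox.quotient x: 59
= -40/177
% countbox.quotient x: -40
= 1/177
% countbox.tell
= 1/177
% archive.peekin p: /tawisnan
= [mawefur, nako]

Answer: [mawefur, nako]
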